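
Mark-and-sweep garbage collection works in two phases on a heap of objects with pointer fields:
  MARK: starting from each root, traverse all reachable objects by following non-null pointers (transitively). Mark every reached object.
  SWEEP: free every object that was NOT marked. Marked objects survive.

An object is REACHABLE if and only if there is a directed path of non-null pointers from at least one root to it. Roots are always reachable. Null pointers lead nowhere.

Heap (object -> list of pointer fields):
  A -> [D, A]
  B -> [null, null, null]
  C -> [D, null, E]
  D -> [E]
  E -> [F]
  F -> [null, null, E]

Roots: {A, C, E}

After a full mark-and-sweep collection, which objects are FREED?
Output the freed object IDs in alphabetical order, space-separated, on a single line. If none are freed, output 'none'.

Answer: B

Derivation:
Roots: A C E
Mark A: refs=D A, marked=A
Mark C: refs=D null E, marked=A C
Mark E: refs=F, marked=A C E
Mark D: refs=E, marked=A C D E
Mark F: refs=null null E, marked=A C D E F
Unmarked (collected): B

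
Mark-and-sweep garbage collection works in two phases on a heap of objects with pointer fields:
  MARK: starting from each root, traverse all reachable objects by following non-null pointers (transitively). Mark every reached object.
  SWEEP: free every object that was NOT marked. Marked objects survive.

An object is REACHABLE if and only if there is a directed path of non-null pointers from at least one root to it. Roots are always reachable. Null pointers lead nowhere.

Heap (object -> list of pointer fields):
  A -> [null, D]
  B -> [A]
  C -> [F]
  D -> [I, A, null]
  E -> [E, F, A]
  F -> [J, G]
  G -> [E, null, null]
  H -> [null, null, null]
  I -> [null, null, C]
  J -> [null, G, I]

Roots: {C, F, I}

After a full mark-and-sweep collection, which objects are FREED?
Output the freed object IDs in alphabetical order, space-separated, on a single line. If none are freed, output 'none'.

Answer: B H

Derivation:
Roots: C F I
Mark C: refs=F, marked=C
Mark F: refs=J G, marked=C F
Mark I: refs=null null C, marked=C F I
Mark J: refs=null G I, marked=C F I J
Mark G: refs=E null null, marked=C F G I J
Mark E: refs=E F A, marked=C E F G I J
Mark A: refs=null D, marked=A C E F G I J
Mark D: refs=I A null, marked=A C D E F G I J
Unmarked (collected): B H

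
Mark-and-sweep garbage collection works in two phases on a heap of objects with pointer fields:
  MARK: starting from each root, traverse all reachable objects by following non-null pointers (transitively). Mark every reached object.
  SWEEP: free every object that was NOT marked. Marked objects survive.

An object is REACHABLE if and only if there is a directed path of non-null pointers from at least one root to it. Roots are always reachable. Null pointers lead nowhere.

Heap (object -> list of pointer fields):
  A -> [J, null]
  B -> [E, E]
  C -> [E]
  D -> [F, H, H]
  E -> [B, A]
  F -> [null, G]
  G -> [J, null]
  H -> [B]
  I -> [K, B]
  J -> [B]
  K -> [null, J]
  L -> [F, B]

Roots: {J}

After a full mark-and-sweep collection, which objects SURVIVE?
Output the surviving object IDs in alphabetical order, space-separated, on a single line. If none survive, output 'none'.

Roots: J
Mark J: refs=B, marked=J
Mark B: refs=E E, marked=B J
Mark E: refs=B A, marked=B E J
Mark A: refs=J null, marked=A B E J
Unmarked (collected): C D F G H I K L

Answer: A B E J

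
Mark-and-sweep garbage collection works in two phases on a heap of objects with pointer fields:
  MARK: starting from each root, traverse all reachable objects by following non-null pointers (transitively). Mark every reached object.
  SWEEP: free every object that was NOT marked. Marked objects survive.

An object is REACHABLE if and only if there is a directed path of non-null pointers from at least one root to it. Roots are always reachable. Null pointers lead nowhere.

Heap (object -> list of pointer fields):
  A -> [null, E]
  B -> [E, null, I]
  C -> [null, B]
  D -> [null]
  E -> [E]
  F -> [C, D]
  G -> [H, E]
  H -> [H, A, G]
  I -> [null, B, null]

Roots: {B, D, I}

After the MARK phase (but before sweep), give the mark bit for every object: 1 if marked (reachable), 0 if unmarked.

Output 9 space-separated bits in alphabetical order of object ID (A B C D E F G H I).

Roots: B D I
Mark B: refs=E null I, marked=B
Mark D: refs=null, marked=B D
Mark I: refs=null B null, marked=B D I
Mark E: refs=E, marked=B D E I
Unmarked (collected): A C F G H

Answer: 0 1 0 1 1 0 0 0 1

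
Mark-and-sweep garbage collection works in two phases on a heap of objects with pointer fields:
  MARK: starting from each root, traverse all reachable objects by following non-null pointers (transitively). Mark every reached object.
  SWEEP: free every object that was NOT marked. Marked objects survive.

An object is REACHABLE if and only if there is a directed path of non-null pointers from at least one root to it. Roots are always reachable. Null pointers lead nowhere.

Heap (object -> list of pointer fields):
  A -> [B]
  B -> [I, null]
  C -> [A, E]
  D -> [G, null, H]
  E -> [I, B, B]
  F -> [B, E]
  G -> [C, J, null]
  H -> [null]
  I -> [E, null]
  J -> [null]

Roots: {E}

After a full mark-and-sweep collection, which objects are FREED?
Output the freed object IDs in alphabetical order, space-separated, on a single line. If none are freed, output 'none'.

Roots: E
Mark E: refs=I B B, marked=E
Mark I: refs=E null, marked=E I
Mark B: refs=I null, marked=B E I
Unmarked (collected): A C D F G H J

Answer: A C D F G H J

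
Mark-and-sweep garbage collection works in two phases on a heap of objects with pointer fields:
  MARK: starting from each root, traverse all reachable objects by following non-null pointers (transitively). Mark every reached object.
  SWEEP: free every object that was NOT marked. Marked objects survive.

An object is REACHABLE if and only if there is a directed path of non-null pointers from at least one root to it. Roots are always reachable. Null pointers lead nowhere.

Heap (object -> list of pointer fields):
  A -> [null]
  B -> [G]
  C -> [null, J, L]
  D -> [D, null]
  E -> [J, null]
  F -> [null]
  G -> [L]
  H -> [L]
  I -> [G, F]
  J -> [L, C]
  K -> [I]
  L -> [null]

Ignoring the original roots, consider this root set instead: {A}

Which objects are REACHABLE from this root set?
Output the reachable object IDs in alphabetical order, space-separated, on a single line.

Answer: A

Derivation:
Roots: A
Mark A: refs=null, marked=A
Unmarked (collected): B C D E F G H I J K L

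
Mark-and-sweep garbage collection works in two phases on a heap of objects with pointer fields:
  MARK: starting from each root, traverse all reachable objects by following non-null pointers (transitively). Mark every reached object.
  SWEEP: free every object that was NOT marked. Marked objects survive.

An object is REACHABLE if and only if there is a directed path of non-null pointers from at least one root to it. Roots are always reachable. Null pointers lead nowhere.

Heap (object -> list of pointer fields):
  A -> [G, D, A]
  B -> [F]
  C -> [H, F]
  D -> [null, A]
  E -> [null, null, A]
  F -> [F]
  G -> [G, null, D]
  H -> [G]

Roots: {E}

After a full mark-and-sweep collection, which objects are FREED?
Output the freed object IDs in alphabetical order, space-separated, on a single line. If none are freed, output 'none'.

Answer: B C F H

Derivation:
Roots: E
Mark E: refs=null null A, marked=E
Mark A: refs=G D A, marked=A E
Mark G: refs=G null D, marked=A E G
Mark D: refs=null A, marked=A D E G
Unmarked (collected): B C F H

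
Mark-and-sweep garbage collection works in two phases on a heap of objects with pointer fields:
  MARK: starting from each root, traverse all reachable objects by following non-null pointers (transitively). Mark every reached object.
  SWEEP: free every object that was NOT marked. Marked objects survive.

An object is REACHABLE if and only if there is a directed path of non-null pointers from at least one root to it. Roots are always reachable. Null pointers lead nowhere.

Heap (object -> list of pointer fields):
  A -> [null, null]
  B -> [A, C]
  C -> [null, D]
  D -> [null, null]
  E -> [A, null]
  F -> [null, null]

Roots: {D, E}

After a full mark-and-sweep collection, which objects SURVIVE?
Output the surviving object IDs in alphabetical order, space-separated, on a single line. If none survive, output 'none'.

Roots: D E
Mark D: refs=null null, marked=D
Mark E: refs=A null, marked=D E
Mark A: refs=null null, marked=A D E
Unmarked (collected): B C F

Answer: A D E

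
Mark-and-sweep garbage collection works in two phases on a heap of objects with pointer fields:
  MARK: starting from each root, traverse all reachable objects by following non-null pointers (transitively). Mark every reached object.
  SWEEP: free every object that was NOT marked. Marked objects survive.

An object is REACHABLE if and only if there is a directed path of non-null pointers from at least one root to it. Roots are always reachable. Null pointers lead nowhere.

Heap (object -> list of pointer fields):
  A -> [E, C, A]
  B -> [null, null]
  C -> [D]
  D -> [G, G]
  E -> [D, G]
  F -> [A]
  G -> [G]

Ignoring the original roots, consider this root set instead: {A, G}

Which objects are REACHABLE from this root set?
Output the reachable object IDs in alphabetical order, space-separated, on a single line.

Answer: A C D E G

Derivation:
Roots: A G
Mark A: refs=E C A, marked=A
Mark G: refs=G, marked=A G
Mark E: refs=D G, marked=A E G
Mark C: refs=D, marked=A C E G
Mark D: refs=G G, marked=A C D E G
Unmarked (collected): B F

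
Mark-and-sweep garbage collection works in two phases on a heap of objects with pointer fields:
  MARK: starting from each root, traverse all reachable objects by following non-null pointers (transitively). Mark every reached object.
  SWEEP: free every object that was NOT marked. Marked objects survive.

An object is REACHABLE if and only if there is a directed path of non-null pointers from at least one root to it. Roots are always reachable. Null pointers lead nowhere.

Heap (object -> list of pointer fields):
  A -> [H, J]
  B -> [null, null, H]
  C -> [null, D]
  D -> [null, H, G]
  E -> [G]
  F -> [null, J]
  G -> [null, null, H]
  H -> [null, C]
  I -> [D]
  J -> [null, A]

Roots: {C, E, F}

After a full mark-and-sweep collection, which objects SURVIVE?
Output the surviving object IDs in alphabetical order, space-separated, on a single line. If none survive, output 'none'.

Answer: A C D E F G H J

Derivation:
Roots: C E F
Mark C: refs=null D, marked=C
Mark E: refs=G, marked=C E
Mark F: refs=null J, marked=C E F
Mark D: refs=null H G, marked=C D E F
Mark G: refs=null null H, marked=C D E F G
Mark J: refs=null A, marked=C D E F G J
Mark H: refs=null C, marked=C D E F G H J
Mark A: refs=H J, marked=A C D E F G H J
Unmarked (collected): B I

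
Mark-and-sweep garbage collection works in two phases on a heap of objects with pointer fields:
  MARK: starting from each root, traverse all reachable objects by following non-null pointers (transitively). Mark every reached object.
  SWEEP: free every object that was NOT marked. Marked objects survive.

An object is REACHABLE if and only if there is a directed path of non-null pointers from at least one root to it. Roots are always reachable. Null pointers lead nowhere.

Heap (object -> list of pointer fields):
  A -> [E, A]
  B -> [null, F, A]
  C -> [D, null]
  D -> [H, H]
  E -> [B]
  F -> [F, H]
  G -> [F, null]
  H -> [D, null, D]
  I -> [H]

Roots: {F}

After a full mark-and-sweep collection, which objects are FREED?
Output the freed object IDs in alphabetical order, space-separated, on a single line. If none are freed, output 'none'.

Answer: A B C E G I

Derivation:
Roots: F
Mark F: refs=F H, marked=F
Mark H: refs=D null D, marked=F H
Mark D: refs=H H, marked=D F H
Unmarked (collected): A B C E G I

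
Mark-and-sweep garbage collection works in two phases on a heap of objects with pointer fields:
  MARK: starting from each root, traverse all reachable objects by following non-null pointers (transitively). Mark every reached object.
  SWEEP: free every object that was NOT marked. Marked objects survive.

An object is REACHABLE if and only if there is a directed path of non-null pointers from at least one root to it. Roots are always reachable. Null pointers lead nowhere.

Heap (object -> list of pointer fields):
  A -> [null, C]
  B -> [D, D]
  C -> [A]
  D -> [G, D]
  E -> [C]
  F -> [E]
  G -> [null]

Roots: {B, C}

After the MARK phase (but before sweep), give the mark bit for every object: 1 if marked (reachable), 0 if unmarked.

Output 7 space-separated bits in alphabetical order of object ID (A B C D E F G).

Roots: B C
Mark B: refs=D D, marked=B
Mark C: refs=A, marked=B C
Mark D: refs=G D, marked=B C D
Mark A: refs=null C, marked=A B C D
Mark G: refs=null, marked=A B C D G
Unmarked (collected): E F

Answer: 1 1 1 1 0 0 1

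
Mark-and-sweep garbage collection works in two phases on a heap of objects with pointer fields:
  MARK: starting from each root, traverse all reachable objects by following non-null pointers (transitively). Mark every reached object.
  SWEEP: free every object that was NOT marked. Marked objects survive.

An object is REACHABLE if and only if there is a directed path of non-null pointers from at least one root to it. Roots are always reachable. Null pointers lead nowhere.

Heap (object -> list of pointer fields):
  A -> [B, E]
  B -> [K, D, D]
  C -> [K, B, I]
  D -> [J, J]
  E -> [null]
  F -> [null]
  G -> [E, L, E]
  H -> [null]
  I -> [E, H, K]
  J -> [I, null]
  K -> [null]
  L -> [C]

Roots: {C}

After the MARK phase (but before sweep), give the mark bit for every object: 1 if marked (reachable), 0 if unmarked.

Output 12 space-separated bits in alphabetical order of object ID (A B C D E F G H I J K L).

Roots: C
Mark C: refs=K B I, marked=C
Mark K: refs=null, marked=C K
Mark B: refs=K D D, marked=B C K
Mark I: refs=E H K, marked=B C I K
Mark D: refs=J J, marked=B C D I K
Mark E: refs=null, marked=B C D E I K
Mark H: refs=null, marked=B C D E H I K
Mark J: refs=I null, marked=B C D E H I J K
Unmarked (collected): A F G L

Answer: 0 1 1 1 1 0 0 1 1 1 1 0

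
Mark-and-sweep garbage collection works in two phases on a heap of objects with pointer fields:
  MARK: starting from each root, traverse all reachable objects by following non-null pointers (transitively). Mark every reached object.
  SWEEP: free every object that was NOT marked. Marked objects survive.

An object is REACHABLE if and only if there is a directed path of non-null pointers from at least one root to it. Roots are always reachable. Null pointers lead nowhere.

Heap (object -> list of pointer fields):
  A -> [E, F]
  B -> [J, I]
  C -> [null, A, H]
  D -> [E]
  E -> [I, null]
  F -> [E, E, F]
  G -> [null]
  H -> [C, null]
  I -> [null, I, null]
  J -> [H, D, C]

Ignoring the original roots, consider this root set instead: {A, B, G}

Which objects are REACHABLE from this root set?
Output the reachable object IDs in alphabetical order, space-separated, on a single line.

Answer: A B C D E F G H I J

Derivation:
Roots: A B G
Mark A: refs=E F, marked=A
Mark B: refs=J I, marked=A B
Mark G: refs=null, marked=A B G
Mark E: refs=I null, marked=A B E G
Mark F: refs=E E F, marked=A B E F G
Mark J: refs=H D C, marked=A B E F G J
Mark I: refs=null I null, marked=A B E F G I J
Mark H: refs=C null, marked=A B E F G H I J
Mark D: refs=E, marked=A B D E F G H I J
Mark C: refs=null A H, marked=A B C D E F G H I J
Unmarked (collected): (none)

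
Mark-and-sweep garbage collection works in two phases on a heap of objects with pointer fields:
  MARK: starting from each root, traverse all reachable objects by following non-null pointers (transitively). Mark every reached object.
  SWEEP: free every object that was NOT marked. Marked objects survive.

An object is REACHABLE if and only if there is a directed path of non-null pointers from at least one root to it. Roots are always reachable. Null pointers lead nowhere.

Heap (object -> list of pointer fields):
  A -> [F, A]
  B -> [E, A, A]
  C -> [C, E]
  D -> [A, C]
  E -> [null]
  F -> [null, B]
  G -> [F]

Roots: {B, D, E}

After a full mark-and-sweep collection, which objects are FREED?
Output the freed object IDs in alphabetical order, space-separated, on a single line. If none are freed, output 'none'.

Answer: G

Derivation:
Roots: B D E
Mark B: refs=E A A, marked=B
Mark D: refs=A C, marked=B D
Mark E: refs=null, marked=B D E
Mark A: refs=F A, marked=A B D E
Mark C: refs=C E, marked=A B C D E
Mark F: refs=null B, marked=A B C D E F
Unmarked (collected): G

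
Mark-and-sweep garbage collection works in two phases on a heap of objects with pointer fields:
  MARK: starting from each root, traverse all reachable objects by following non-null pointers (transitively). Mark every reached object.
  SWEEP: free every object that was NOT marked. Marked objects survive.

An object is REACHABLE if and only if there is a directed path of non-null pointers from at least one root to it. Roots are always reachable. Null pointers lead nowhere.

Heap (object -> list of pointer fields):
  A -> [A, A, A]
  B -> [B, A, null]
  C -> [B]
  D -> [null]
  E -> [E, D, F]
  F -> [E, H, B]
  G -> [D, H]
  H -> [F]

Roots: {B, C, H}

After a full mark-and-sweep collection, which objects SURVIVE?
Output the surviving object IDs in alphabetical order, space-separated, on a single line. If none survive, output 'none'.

Roots: B C H
Mark B: refs=B A null, marked=B
Mark C: refs=B, marked=B C
Mark H: refs=F, marked=B C H
Mark A: refs=A A A, marked=A B C H
Mark F: refs=E H B, marked=A B C F H
Mark E: refs=E D F, marked=A B C E F H
Mark D: refs=null, marked=A B C D E F H
Unmarked (collected): G

Answer: A B C D E F H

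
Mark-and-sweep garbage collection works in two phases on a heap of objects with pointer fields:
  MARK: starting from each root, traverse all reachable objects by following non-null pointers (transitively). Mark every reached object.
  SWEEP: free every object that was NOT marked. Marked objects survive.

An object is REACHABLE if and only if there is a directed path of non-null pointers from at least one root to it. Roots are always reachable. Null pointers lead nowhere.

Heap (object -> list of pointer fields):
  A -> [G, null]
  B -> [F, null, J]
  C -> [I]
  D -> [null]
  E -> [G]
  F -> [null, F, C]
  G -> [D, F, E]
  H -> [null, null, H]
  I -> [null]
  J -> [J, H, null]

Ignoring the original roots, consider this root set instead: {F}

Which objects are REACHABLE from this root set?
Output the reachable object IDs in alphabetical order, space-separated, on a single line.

Roots: F
Mark F: refs=null F C, marked=F
Mark C: refs=I, marked=C F
Mark I: refs=null, marked=C F I
Unmarked (collected): A B D E G H J

Answer: C F I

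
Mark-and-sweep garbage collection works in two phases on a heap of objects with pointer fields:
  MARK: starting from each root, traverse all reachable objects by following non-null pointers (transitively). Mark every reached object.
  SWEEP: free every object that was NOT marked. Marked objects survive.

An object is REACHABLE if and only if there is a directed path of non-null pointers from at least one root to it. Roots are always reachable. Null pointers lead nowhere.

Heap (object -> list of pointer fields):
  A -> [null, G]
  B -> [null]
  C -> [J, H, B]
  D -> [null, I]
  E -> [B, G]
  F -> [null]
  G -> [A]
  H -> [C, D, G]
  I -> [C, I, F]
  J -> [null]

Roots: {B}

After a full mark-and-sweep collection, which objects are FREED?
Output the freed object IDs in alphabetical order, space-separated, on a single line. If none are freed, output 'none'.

Answer: A C D E F G H I J

Derivation:
Roots: B
Mark B: refs=null, marked=B
Unmarked (collected): A C D E F G H I J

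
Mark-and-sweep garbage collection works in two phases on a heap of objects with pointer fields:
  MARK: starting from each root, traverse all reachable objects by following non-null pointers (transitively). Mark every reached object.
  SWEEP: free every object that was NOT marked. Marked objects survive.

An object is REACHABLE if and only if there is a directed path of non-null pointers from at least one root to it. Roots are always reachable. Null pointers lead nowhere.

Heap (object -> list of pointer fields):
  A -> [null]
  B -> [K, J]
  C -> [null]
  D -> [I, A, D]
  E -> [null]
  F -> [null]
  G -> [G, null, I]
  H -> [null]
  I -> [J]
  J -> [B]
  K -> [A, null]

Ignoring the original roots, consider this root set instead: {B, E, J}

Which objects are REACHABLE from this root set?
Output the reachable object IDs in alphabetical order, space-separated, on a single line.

Roots: B E J
Mark B: refs=K J, marked=B
Mark E: refs=null, marked=B E
Mark J: refs=B, marked=B E J
Mark K: refs=A null, marked=B E J K
Mark A: refs=null, marked=A B E J K
Unmarked (collected): C D F G H I

Answer: A B E J K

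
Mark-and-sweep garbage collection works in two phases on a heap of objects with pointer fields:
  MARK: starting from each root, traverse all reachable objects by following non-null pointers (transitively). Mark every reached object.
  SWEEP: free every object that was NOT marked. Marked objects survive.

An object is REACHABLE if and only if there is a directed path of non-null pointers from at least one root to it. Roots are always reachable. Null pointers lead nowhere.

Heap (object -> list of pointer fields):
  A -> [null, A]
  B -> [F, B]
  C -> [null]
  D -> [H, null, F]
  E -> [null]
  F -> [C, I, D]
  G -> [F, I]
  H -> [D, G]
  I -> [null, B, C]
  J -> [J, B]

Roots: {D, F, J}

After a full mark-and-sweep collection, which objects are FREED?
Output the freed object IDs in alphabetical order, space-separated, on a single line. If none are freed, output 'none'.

Answer: A E

Derivation:
Roots: D F J
Mark D: refs=H null F, marked=D
Mark F: refs=C I D, marked=D F
Mark J: refs=J B, marked=D F J
Mark H: refs=D G, marked=D F H J
Mark C: refs=null, marked=C D F H J
Mark I: refs=null B C, marked=C D F H I J
Mark B: refs=F B, marked=B C D F H I J
Mark G: refs=F I, marked=B C D F G H I J
Unmarked (collected): A E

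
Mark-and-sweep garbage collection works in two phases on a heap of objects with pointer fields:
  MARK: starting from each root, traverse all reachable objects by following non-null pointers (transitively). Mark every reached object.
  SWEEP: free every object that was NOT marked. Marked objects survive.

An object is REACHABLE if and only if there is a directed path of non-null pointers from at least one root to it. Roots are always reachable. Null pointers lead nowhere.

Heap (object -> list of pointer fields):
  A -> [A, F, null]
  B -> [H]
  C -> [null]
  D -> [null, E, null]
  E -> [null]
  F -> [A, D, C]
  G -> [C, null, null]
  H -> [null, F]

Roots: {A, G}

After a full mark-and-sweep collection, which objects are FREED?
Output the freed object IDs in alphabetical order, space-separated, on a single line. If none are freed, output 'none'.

Answer: B H

Derivation:
Roots: A G
Mark A: refs=A F null, marked=A
Mark G: refs=C null null, marked=A G
Mark F: refs=A D C, marked=A F G
Mark C: refs=null, marked=A C F G
Mark D: refs=null E null, marked=A C D F G
Mark E: refs=null, marked=A C D E F G
Unmarked (collected): B H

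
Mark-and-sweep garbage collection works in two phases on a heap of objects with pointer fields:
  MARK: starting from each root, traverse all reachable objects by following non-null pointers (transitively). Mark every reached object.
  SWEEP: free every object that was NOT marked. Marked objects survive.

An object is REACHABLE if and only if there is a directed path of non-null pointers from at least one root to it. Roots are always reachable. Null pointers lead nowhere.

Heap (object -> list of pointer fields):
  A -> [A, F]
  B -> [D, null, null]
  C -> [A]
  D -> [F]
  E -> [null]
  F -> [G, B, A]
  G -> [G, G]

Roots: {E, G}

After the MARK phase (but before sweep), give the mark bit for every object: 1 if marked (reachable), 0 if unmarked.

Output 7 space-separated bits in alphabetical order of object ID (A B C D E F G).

Answer: 0 0 0 0 1 0 1

Derivation:
Roots: E G
Mark E: refs=null, marked=E
Mark G: refs=G G, marked=E G
Unmarked (collected): A B C D F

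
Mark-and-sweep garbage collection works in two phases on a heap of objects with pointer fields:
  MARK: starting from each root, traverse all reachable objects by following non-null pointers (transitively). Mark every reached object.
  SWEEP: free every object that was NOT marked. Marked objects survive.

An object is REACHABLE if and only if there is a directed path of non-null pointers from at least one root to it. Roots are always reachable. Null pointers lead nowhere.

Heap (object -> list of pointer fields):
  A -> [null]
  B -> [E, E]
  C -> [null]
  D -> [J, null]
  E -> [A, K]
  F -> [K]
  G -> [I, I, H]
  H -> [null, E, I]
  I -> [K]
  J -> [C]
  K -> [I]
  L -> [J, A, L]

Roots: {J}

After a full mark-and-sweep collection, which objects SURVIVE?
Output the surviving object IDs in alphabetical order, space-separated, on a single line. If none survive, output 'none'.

Roots: J
Mark J: refs=C, marked=J
Mark C: refs=null, marked=C J
Unmarked (collected): A B D E F G H I K L

Answer: C J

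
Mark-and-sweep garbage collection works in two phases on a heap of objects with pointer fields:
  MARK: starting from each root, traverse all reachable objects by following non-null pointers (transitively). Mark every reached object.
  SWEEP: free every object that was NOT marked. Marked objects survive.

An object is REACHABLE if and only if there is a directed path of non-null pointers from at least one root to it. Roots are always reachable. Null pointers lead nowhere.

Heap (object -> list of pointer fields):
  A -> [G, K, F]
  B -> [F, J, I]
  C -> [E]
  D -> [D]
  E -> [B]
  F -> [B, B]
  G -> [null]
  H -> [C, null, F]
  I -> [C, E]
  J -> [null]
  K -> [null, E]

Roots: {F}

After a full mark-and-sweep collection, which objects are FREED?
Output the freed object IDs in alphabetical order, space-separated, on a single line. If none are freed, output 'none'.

Answer: A D G H K

Derivation:
Roots: F
Mark F: refs=B B, marked=F
Mark B: refs=F J I, marked=B F
Mark J: refs=null, marked=B F J
Mark I: refs=C E, marked=B F I J
Mark C: refs=E, marked=B C F I J
Mark E: refs=B, marked=B C E F I J
Unmarked (collected): A D G H K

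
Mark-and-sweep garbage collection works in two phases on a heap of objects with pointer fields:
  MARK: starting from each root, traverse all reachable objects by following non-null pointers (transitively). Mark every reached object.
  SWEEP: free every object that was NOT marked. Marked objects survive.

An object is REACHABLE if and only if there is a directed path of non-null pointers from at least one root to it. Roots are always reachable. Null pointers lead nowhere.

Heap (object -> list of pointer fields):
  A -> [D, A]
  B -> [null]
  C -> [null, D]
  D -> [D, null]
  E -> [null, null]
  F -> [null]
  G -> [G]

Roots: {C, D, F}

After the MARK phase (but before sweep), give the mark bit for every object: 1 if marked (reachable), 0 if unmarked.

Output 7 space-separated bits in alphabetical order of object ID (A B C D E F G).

Answer: 0 0 1 1 0 1 0

Derivation:
Roots: C D F
Mark C: refs=null D, marked=C
Mark D: refs=D null, marked=C D
Mark F: refs=null, marked=C D F
Unmarked (collected): A B E G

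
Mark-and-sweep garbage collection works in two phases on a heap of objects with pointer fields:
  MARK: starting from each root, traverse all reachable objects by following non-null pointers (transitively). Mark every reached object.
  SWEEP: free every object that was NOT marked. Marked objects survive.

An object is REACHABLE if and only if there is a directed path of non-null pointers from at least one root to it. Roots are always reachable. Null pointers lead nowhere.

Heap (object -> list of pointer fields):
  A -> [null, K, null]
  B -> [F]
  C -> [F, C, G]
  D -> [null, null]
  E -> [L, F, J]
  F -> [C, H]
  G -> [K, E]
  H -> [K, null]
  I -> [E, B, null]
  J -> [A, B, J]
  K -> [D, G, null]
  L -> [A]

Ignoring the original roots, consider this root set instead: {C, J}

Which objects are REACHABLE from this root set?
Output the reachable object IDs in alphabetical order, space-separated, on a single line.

Answer: A B C D E F G H J K L

Derivation:
Roots: C J
Mark C: refs=F C G, marked=C
Mark J: refs=A B J, marked=C J
Mark F: refs=C H, marked=C F J
Mark G: refs=K E, marked=C F G J
Mark A: refs=null K null, marked=A C F G J
Mark B: refs=F, marked=A B C F G J
Mark H: refs=K null, marked=A B C F G H J
Mark K: refs=D G null, marked=A B C F G H J K
Mark E: refs=L F J, marked=A B C E F G H J K
Mark D: refs=null null, marked=A B C D E F G H J K
Mark L: refs=A, marked=A B C D E F G H J K L
Unmarked (collected): I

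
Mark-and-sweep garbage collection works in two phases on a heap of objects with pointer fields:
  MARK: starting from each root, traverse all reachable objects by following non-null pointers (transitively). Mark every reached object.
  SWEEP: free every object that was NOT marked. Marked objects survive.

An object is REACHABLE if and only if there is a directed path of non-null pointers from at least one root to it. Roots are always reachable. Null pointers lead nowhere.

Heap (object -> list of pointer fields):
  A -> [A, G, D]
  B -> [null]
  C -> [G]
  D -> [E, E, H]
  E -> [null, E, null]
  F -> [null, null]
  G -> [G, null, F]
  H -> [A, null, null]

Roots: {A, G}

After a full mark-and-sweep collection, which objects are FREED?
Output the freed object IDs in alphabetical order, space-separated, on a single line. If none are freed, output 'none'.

Answer: B C

Derivation:
Roots: A G
Mark A: refs=A G D, marked=A
Mark G: refs=G null F, marked=A G
Mark D: refs=E E H, marked=A D G
Mark F: refs=null null, marked=A D F G
Mark E: refs=null E null, marked=A D E F G
Mark H: refs=A null null, marked=A D E F G H
Unmarked (collected): B C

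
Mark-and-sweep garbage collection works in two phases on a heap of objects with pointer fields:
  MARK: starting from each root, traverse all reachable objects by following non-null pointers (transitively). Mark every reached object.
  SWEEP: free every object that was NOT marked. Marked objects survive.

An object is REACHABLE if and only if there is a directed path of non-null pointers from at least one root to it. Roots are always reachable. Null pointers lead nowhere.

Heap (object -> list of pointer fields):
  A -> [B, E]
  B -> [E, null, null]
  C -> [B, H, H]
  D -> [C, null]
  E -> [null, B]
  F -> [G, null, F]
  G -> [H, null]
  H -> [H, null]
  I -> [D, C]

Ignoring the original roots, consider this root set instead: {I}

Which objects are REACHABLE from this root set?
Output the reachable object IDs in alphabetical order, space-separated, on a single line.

Answer: B C D E H I

Derivation:
Roots: I
Mark I: refs=D C, marked=I
Mark D: refs=C null, marked=D I
Mark C: refs=B H H, marked=C D I
Mark B: refs=E null null, marked=B C D I
Mark H: refs=H null, marked=B C D H I
Mark E: refs=null B, marked=B C D E H I
Unmarked (collected): A F G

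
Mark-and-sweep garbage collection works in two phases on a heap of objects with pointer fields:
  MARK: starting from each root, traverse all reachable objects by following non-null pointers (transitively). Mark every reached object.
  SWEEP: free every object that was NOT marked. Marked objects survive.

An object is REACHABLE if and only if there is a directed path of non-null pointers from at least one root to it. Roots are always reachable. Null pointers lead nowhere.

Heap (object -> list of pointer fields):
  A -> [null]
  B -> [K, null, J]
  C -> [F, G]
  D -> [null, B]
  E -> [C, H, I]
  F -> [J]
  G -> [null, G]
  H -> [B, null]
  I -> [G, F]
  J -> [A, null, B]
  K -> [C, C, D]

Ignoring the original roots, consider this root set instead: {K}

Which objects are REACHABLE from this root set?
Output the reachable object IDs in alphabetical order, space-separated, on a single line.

Roots: K
Mark K: refs=C C D, marked=K
Mark C: refs=F G, marked=C K
Mark D: refs=null B, marked=C D K
Mark F: refs=J, marked=C D F K
Mark G: refs=null G, marked=C D F G K
Mark B: refs=K null J, marked=B C D F G K
Mark J: refs=A null B, marked=B C D F G J K
Mark A: refs=null, marked=A B C D F G J K
Unmarked (collected): E H I

Answer: A B C D F G J K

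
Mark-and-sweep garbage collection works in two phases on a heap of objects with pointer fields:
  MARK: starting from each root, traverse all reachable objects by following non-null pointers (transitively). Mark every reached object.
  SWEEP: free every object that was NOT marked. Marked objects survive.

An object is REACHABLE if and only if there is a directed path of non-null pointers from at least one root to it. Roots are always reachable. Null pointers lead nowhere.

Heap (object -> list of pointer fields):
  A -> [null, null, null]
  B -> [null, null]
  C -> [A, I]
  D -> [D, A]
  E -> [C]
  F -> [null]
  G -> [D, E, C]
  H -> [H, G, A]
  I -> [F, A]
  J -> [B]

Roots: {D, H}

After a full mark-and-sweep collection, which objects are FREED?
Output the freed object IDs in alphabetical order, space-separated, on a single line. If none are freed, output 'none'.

Roots: D H
Mark D: refs=D A, marked=D
Mark H: refs=H G A, marked=D H
Mark A: refs=null null null, marked=A D H
Mark G: refs=D E C, marked=A D G H
Mark E: refs=C, marked=A D E G H
Mark C: refs=A I, marked=A C D E G H
Mark I: refs=F A, marked=A C D E G H I
Mark F: refs=null, marked=A C D E F G H I
Unmarked (collected): B J

Answer: B J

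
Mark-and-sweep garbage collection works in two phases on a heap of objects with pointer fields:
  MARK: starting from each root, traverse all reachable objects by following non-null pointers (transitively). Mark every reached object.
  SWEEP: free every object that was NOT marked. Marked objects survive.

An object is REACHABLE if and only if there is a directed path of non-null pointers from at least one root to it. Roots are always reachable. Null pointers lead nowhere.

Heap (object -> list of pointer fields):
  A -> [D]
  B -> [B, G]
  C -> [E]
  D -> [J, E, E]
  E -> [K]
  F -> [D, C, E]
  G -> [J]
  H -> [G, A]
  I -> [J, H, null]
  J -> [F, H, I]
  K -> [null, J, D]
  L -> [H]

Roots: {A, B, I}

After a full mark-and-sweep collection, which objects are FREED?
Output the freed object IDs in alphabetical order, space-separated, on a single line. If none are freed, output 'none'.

Roots: A B I
Mark A: refs=D, marked=A
Mark B: refs=B G, marked=A B
Mark I: refs=J H null, marked=A B I
Mark D: refs=J E E, marked=A B D I
Mark G: refs=J, marked=A B D G I
Mark J: refs=F H I, marked=A B D G I J
Mark H: refs=G A, marked=A B D G H I J
Mark E: refs=K, marked=A B D E G H I J
Mark F: refs=D C E, marked=A B D E F G H I J
Mark K: refs=null J D, marked=A B D E F G H I J K
Mark C: refs=E, marked=A B C D E F G H I J K
Unmarked (collected): L

Answer: L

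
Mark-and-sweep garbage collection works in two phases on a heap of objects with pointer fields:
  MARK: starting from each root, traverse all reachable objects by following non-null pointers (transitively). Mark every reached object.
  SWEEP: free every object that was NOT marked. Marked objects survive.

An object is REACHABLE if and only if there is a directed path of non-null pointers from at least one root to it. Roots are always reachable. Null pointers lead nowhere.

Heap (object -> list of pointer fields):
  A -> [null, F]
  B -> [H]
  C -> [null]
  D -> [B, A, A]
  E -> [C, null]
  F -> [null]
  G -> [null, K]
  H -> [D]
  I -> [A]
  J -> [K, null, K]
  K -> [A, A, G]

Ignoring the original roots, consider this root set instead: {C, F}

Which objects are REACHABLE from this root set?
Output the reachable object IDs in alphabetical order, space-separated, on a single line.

Answer: C F

Derivation:
Roots: C F
Mark C: refs=null, marked=C
Mark F: refs=null, marked=C F
Unmarked (collected): A B D E G H I J K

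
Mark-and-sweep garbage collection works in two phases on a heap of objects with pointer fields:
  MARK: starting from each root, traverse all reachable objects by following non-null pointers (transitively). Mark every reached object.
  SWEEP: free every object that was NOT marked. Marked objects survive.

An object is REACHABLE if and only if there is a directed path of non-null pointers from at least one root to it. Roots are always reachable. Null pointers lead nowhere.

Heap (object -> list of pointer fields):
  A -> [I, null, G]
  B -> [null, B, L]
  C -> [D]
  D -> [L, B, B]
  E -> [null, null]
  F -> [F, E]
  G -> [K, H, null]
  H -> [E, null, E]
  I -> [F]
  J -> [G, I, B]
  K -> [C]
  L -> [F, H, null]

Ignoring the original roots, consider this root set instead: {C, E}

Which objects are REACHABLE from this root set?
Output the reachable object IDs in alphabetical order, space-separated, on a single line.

Roots: C E
Mark C: refs=D, marked=C
Mark E: refs=null null, marked=C E
Mark D: refs=L B B, marked=C D E
Mark L: refs=F H null, marked=C D E L
Mark B: refs=null B L, marked=B C D E L
Mark F: refs=F E, marked=B C D E F L
Mark H: refs=E null E, marked=B C D E F H L
Unmarked (collected): A G I J K

Answer: B C D E F H L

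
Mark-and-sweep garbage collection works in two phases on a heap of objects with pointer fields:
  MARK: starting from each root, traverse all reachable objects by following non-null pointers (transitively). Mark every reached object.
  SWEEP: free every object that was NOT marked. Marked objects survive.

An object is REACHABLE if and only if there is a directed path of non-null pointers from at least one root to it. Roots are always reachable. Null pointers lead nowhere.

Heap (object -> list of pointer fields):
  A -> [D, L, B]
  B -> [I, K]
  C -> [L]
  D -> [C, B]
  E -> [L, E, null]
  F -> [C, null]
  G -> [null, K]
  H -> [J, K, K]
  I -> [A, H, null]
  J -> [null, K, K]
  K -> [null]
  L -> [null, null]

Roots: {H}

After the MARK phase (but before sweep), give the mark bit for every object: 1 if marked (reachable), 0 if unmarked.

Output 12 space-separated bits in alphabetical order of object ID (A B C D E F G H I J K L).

Answer: 0 0 0 0 0 0 0 1 0 1 1 0

Derivation:
Roots: H
Mark H: refs=J K K, marked=H
Mark J: refs=null K K, marked=H J
Mark K: refs=null, marked=H J K
Unmarked (collected): A B C D E F G I L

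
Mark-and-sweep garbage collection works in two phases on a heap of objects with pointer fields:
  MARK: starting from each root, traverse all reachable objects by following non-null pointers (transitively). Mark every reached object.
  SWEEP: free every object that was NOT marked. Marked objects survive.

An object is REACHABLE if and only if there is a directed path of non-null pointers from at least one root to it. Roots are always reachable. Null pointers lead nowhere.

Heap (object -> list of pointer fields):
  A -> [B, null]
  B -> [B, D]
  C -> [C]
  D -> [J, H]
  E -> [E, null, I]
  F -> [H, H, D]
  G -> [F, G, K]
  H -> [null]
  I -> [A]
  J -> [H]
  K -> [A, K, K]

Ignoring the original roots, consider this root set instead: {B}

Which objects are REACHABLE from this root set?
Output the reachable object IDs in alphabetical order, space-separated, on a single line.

Answer: B D H J

Derivation:
Roots: B
Mark B: refs=B D, marked=B
Mark D: refs=J H, marked=B D
Mark J: refs=H, marked=B D J
Mark H: refs=null, marked=B D H J
Unmarked (collected): A C E F G I K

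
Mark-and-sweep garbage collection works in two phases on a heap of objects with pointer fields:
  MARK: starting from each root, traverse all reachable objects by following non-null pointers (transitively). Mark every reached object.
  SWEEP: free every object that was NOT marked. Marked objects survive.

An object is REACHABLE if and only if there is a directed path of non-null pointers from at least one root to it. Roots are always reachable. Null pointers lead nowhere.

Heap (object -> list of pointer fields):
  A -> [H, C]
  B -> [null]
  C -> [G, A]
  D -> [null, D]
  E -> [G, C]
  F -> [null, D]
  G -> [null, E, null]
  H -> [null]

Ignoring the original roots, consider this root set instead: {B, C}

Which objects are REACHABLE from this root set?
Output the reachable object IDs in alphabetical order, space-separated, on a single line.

Roots: B C
Mark B: refs=null, marked=B
Mark C: refs=G A, marked=B C
Mark G: refs=null E null, marked=B C G
Mark A: refs=H C, marked=A B C G
Mark E: refs=G C, marked=A B C E G
Mark H: refs=null, marked=A B C E G H
Unmarked (collected): D F

Answer: A B C E G H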